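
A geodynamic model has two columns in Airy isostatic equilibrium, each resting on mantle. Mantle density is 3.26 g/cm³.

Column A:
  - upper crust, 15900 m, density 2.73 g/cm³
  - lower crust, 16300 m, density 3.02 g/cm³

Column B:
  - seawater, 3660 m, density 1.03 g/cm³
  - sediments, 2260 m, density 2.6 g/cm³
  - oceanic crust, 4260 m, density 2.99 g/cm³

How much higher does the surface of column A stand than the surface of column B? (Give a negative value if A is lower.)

For any compensation level in the mantle, the mantle terms cancel and isostasy reduces to e = (Σt_A − Σt_B) − (Σ(ρt)_A − Σ(ρt)_B) / ρ_m.
Σt_A = 32200 m; Σt_B = 10180 m; Σ(ρt)_A = 92633; Σ(ρt)_B = 22383.2 (in m·g/cm³).
e = (32200 − 10180) − (92633 − 22383.2) / 3.26 = 471 m.

471 m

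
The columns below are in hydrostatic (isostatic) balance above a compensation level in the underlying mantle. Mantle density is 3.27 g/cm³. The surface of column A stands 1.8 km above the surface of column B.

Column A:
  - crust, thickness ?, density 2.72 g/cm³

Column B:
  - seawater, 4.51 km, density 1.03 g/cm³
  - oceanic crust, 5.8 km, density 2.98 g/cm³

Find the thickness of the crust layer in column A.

Take the compensation level at the base of the deeper column (depth z_c below the surface of column A) and equate Σ ρ_i t_i down to z_c; mantle fills any gap and the z_c terms cancel.
Column A: x×2.72 + (z_c − 0 − x)×3.27
Column B: 1.8×0 + 4.51×1.03 + 5.8×2.98 + (z_c − 1.8 − 10.31)×3.27
The z_c×3.27 term appears on both sides and cancels. Collect the known terms of each column as K = Σ(ρt)_known − 3.27 × (depth of known layers): K_A = 0 − 3.27×0 = 0; K_B = 21.9293 − 3.27×(1.8 + 10.31) = −17.6704.
Balance: K_A − x×(3.27 − 2.72) = K_B, so x = (K_A − K_B)/(3.27 − 2.72) = 17.6704/0.55 = 32.1 km.

32.1 km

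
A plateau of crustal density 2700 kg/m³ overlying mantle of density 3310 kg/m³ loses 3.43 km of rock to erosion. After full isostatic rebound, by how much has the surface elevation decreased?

Rebound u = e ρ_c/ρ_m = 3.43 km × 2700/3310 = 2.798 km.
Net surface drop = e − u = 3.43 km − 2.798 km = e (ρ_m − ρ_c)/ρ_m = 0.632 km.

0.632 km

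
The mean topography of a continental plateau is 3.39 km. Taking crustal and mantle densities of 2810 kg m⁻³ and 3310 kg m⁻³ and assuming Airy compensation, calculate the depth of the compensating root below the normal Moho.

For local isostatic compensation: the weight of the topography is balanced by the buoyancy of the root, ρ_c h = (ρ_m − ρ_c) r.
r = h · ρ_c / (ρ_m − ρ_c) = 3.39 km × 2810 / (3310 − 2810) = 19.1 km.

19.1 km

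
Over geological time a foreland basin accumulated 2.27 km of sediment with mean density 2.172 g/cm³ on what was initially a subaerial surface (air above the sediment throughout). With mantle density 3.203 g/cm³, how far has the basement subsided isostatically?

1.54 km

Subaerial load: s = t ρ_sed / ρ_m = 2.27 km × 2.172/3.203 = 1.54 km.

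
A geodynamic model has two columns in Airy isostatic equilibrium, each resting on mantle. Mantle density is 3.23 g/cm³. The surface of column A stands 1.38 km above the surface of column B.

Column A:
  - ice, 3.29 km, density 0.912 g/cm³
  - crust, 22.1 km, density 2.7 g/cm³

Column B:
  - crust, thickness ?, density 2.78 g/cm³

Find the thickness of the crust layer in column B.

Take the compensation level at the base of the deeper column (depth z_c below the surface of column A) and equate Σ ρ_i t_i down to z_c; mantle fills any gap and the z_c terms cancel.
Column A: 3.29×0.912 + 22.1×2.7 + (z_c − 25.39)×3.23
Column B: 1.38×0 + x×2.78 + (z_c − 1.38 − 0 − x)×3.23
The z_c×3.23 term appears on both sides and cancels. Collect the known terms of each column as K = Σ(ρt)_known − 3.23 × (depth of known layers): K_A = 62.67048 − 3.23×25.39 = −19.33922; K_B = 0 − 3.23×(1.38 + 0) = −4.4574.
Balance: K_A = K_B − x×(3.23 − 2.78), so x = (K_B − K_A)/(3.23 − 2.78) = 14.8818/0.45 = 33.1 km.

33.1 km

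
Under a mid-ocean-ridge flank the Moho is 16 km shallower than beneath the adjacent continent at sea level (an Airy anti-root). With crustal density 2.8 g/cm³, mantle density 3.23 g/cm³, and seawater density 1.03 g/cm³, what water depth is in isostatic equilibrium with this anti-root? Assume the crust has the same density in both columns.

Replacing a thickness d of crust by seawater at the top must be balanced by replacing crust with mantle at the base: d (ρ_c − ρ_w) = a (ρ_m − ρ_c).
d = a (ρ_m − ρ_c)/(ρ_c − ρ_w) = 16 km × 0.43/1.77 = 3.89 km.

3.89 km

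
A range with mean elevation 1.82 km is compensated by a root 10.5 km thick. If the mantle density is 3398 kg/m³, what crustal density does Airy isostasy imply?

ρ_c h = (ρ_m − ρ_c) r → ρ_c (h + r) = ρ_m r → ρ_c = ρ_m r / (h + r).
ρ_c = 3398 × 10.5 km / (1.82 km + 10.5 km) = 2900 kg/m³.

2900 kg/m³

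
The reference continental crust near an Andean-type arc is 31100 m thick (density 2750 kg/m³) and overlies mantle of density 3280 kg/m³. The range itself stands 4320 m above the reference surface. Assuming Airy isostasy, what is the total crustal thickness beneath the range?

Root depth r = h ρ_c / (ρ_m − ρ_c) = 4320 m × 2750 / 530 = 22420 m.
Total thickness = T + h + r = 31100 m + 4320 m + 22420 m = 57800 m.

57800 m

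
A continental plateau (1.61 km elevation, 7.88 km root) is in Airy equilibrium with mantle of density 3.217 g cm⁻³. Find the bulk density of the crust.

2.67 g cm⁻³

ρ_c h = (ρ_m − ρ_c) r → ρ_c (h + r) = ρ_m r → ρ_c = ρ_m r / (h + r).
ρ_c = 3.217 × 7.88 km / (1.61 km + 7.88 km) = 2.67 g cm⁻³.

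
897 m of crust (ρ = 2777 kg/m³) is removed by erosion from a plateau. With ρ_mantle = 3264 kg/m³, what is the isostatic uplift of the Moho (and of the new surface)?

Unloading: uplift u = e ρ_c/ρ_m = 897 m × 2777/3264 = 763 m.

763 m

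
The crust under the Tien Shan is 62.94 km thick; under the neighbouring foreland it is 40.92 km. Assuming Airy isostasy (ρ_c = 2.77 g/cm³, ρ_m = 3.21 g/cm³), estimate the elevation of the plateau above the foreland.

Excess crust Δ = 62.94 km − 40.92 km = 22.02 km, split between elevation h and root r with h + r = Δ.
Airy balance ρ_c h = (ρ_m − ρ_c) r gives r = h ρ_c/(ρ_m − ρ_c), so h (1 + ρ_c/(ρ_m − ρ_c)) = Δ, i.e. h = Δ (ρ_m − ρ_c)/ρ_m.
h = 22.02 km × 0.44/3.21 = 3.02 km.

3.02 km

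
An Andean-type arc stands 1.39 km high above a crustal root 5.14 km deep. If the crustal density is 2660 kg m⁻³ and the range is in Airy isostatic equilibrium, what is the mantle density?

Airy balance: ρ_c h = (ρ_m − ρ_c) r → ρ_m = ρ_c (1 + h/r).
ρ_m = 2660 × (1 + 1.39 km/5.14 km) = 3380 kg m⁻³.

3380 kg m⁻³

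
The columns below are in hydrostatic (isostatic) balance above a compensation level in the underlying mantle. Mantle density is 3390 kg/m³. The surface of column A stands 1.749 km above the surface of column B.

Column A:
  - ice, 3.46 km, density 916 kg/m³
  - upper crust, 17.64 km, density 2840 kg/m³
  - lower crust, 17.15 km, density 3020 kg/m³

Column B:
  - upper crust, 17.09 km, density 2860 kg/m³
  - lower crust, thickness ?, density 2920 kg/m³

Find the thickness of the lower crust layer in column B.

Take the compensation level at the base of the deeper column (depth z_c below the surface of column A) and equate Σ ρ_i t_i down to z_c; mantle fills any gap and the z_c terms cancel.
Column A: 3.46×916 + 17.64×2840 + 17.15×3020 + (z_c − 38.25)×3390
Column B: 1.749×0 + 17.09×2860 + x×2920 + (z_c − 1.749 − 17.09 − x)×3390
The z_c×3390 term appears on both sides and cancels. Collect the known terms of each column as K = Σ(ρt)_known − 3390 × (depth of known layers): K_A = 105059.96 − 3390×38.25 = −24607.54; K_B = 48877.4 − 3390×(1.749 + 17.09) = −14986.81.
Balance: K_A = K_B − x×(3390 − 2920), so x = (K_B − K_A)/(3390 − 2920) = 9620.73/470 = 20.5 km.

20.5 km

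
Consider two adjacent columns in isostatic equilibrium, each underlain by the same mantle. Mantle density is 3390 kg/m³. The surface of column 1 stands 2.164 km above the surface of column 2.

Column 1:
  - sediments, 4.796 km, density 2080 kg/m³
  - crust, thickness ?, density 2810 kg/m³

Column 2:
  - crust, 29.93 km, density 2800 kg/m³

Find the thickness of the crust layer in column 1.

32.3 km

Take the compensation level at the base of the deeper column (depth z_c below the surface of column 1) and equate Σ ρ_i t_i down to z_c; mantle fills any gap and the z_c terms cancel.
Column 1: 4.796×2080 + x×2810 + (z_c − 4.796 − x)×3390
Column 2: 2.164×0 + 29.93×2800 + (z_c − 2.164 − 29.93)×3390
The z_c×3390 term appears on both sides and cancels. Collect the known terms of each column as K = Σ(ρt)_known − 3390 × (depth of known layers): K_1 = 9975.68 − 3390×4.796 = −6282.76; K_2 = 83804 − 3390×(2.164 + 29.93) = −24994.66.
Balance: K_1 − x×(3390 − 2810) = K_2, so x = (K_1 − K_2)/(3390 − 2810) = 18711.9/580 = 32.3 km.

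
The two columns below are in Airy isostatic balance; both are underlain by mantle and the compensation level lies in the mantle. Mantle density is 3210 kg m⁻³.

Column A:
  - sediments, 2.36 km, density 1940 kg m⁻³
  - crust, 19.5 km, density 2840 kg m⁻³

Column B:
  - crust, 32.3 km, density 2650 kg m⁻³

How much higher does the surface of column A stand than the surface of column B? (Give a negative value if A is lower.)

For any compensation level in the mantle, the mantle terms cancel and isostasy reduces to e = (Σt_A − Σt_B) − (Σ(ρt)_A − Σ(ρt)_B) / ρ_m.
Σt_A = 21.86 km; Σt_B = 32.3 km; Σ(ρt)_A = 59958.4; Σ(ρt)_B = 85595 (in km·kg m⁻³).
e = (21.86 − 32.3) − (59958.4 − 85595) / 3210 = −2.45 km.

−2.45 km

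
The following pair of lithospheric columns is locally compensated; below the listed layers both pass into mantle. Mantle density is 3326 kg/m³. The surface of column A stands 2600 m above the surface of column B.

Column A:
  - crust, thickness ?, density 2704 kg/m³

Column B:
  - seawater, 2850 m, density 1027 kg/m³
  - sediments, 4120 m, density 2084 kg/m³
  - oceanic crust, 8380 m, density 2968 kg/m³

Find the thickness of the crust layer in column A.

Take the compensation level at the base of the deeper column (depth z_c below the surface of column A) and equate Σ ρ_i t_i down to z_c; mantle fills any gap and the z_c terms cancel.
Column A: x×2704 + (z_c − 0 − x)×3326
Column B: 2600×0 + 2850×1027 + 4120×2084 + 8380×2968 + (z_c − 2600 − 15350)×3326
The z_c×3326 term appears on both sides and cancels. Collect the known terms of each column as K = Σ(ρt)_known − 3326 × (depth of known layers): K_A = 0 − 3326×0 = 0; K_B = 36384870 − 3326×(2600 + 15350) = −23316830.
Balance: K_A − x×(3326 − 2704) = K_B, so x = (K_A − K_B)/(3326 − 2704) = 23316800/622 = 37500 m.

37500 m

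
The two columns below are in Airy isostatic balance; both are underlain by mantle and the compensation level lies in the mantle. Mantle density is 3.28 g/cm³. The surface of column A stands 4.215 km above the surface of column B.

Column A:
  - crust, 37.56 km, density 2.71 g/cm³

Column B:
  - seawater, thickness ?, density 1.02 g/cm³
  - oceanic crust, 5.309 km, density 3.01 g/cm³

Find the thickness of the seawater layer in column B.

Take the compensation level at the base of the deeper column (depth z_c below the surface of column A) and equate Σ ρ_i t_i down to z_c; mantle fills any gap and the z_c terms cancel.
Column A: 37.56×2.71 + (z_c − 37.56)×3.28
Column B: 4.215×0 + x×1.02 + 5.309×3.01 + (z_c − 4.215 − 5.309 − x)×3.28
The z_c×3.28 term appears on both sides and cancels. Collect the known terms of each column as K = Σ(ρt)_known − 3.28 × (depth of known layers): K_A = 101.7876 − 3.28×37.56 = −21.4092; K_B = 15.98009 − 3.28×(4.215 + 5.309) = −15.25863.
Balance: K_A = K_B − x×(3.28 − 1.02), so x = (K_B − K_A)/(3.28 − 1.02) = 6.15057/2.26 = 2.72 km.

2.72 km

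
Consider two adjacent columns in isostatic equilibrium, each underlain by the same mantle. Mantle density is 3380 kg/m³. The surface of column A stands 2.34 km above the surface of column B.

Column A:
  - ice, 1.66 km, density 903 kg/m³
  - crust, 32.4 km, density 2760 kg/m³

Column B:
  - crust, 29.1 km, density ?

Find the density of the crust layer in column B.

Take the compensation level at the base of the deeper column (depth z_c below the surface of column A) and equate Σ ρ_i t_i down to z_c; mantle fills any gap and the z_c terms cancel.
Column A: 1.66×903 + 32.4×2760 + (z_c − 34.06)×3380
Column B: 2.34×0 + 29.1×ρ + (z_c − 2.34 − 29.1)×3380
The z_c×3380 term appears on both sides and cancels. Collect the known terms of each column as K = Σ(ρt)_known − 3380 × (depth of known layers): K_A = 90922.98 − 3380×34.06 = −24199.82; K_B = 0 − 3380×(2.34 + 29.1) = −106267.2.
Balance: K_A = K_B + 29.1×ρ, so ρ = (K_A − K_B)/29.1 = 82067.4/29.1 = 2820 kg/m³.

2820 kg/m³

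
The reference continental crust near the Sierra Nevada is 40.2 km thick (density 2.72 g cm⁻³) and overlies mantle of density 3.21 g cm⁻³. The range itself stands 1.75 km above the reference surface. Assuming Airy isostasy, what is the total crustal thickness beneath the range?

Root depth r = h ρ_c / (ρ_m − ρ_c) = 1.75 km × 2.72 / 0.49 = 9.714 km.
Total thickness = T + h + r = 40.2 km + 1.75 km + 9.714 km = 51.7 km.

51.7 km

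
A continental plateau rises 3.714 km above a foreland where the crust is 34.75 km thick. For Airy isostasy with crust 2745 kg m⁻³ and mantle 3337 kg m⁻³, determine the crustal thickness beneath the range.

55.7 km

Root depth r = h ρ_c / (ρ_m − ρ_c) = 3.714 km × 2745 / 592 = 17.22 km.
Total thickness = T + h + r = 34.75 km + 3.714 km + 17.22 km = 55.7 km.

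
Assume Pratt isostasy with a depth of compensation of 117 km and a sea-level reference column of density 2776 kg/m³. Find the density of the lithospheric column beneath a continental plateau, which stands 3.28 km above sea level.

Pratt balance: ρ_ref D = ρ (D + h).
ρ = ρ_ref D/(D + h) = 2776 × 117 km/(117 km + 3.28 km) = 2700 kg/m³.

2700 kg/m³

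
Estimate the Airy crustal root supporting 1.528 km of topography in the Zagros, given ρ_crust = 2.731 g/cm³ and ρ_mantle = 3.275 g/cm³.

7.67 km

For local isostatic compensation: the weight of the topography is balanced by the buoyancy of the root, ρ_c h = (ρ_m − ρ_c) r.
r = h · ρ_c / (ρ_m − ρ_c) = 1.528 km × 2.731 / (3.275 − 2.731) = 7.67 km.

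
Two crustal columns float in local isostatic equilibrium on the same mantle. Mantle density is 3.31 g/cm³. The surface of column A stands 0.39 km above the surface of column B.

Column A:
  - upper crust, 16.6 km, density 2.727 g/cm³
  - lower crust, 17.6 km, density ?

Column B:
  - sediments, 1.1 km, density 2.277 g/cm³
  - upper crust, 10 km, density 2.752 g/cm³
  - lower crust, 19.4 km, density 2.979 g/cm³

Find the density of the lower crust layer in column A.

3.04 g/cm³

Take the compensation level at the base of the deeper column (depth z_c below the surface of column A) and equate Σ ρ_i t_i down to z_c; mantle fills any gap and the z_c terms cancel.
Column A: 16.6×2.727 + 17.6×ρ + (z_c − 34.2)×3.31
Column B: 0.39×0 + 1.1×2.277 + 10×2.752 + 19.4×2.979 + (z_c − 0.39 − 30.5)×3.31
The z_c×3.31 term appears on both sides and cancels. Collect the known terms of each column as K = Σ(ρt)_known − 3.31 × (depth of known layers): K_A = 45.2682 − 3.31×34.2 = −67.9338; K_B = 87.8173 − 3.31×(0.39 + 30.5) = −14.4286.
Balance: K_A + 17.6×ρ = K_B, so ρ = (K_B − K_A)/17.6 = 53.5052/17.6 = 3.04 g/cm³.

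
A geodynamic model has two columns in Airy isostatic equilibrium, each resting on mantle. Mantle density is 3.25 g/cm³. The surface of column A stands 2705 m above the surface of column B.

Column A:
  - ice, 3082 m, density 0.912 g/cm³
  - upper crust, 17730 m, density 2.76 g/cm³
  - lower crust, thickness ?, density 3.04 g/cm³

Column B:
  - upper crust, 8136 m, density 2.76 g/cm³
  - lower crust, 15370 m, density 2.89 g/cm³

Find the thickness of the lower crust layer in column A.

11500 m

Take the compensation level at the base of the deeper column (depth z_c below the surface of column A) and equate Σ ρ_i t_i down to z_c; mantle fills any gap and the z_c terms cancel.
Column A: 3082×0.912 + 17730×2.76 + x×3.04 + (z_c − 20812 − x)×3.25
Column B: 2705×0 + 8136×2.76 + 15370×2.89 + (z_c − 2705 − 23506)×3.25
The z_c×3.25 term appears on both sides and cancels. Collect the known terms of each column as K = Σ(ρt)_known − 3.25 × (depth of known layers): K_A = 51745.584 − 3.25×20812 = −15893.416; K_B = 66874.66 − 3.25×(2705 + 23506) = −18311.09.
Balance: K_A − x×(3.25 − 3.04) = K_B, so x = (K_A − K_B)/(3.25 − 3.04) = 2417.67/0.21 = 11500 m.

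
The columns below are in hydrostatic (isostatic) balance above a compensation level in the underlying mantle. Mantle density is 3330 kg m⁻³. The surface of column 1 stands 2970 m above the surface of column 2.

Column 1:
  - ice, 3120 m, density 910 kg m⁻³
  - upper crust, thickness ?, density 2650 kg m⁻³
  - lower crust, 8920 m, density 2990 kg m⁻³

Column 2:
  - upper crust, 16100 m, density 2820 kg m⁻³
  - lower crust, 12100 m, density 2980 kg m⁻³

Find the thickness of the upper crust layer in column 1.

17300 m

Take the compensation level at the base of the deeper column (depth z_c below the surface of column 1) and equate Σ ρ_i t_i down to z_c; mantle fills any gap and the z_c terms cancel.
Column 1: 3120×910 + x×2650 + 8920×2990 + (z_c − 12040 − x)×3330
Column 2: 2970×0 + 16100×2820 + 12100×2980 + (z_c − 2970 − 28200)×3330
The z_c×3330 term appears on both sides and cancels. Collect the known terms of each column as K = Σ(ρt)_known − 3330 × (depth of known layers): K_1 = 29510000 − 3330×12040 = −10583200; K_2 = 81460000 − 3330×(2970 + 28200) = −22336100.
Balance: K_1 − x×(3330 − 2650) = K_2, so x = (K_1 − K_2)/(3330 − 2650) = 11752900/680 = 17300 m.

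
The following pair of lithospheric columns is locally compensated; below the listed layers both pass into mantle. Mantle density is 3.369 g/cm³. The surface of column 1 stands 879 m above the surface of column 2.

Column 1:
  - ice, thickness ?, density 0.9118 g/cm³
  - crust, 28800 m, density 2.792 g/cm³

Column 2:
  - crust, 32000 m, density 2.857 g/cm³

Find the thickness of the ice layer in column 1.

1110 m

Take the compensation level at the base of the deeper column (depth z_c below the surface of column 1) and equate Σ ρ_i t_i down to z_c; mantle fills any gap and the z_c terms cancel.
Column 1: x×0.9118 + 28800×2.792 + (z_c − 28800 − x)×3.369
Column 2: 879×0 + 32000×2.857 + (z_c − 879 − 32000)×3.369
The z_c×3.369 term appears on both sides and cancels. Collect the known terms of each column as K = Σ(ρt)_known − 3.369 × (depth of known layers): K_1 = 80409.6 − 3.369×28800 = −16617.6; K_2 = 91424 − 3.369×(879 + 32000) = −19345.351.
Balance: K_1 − x×(3.369 − 0.9118) = K_2, so x = (K_1 − K_2)/(3.369 − 0.9118) = 2727.75/2.4572 = 1110 m.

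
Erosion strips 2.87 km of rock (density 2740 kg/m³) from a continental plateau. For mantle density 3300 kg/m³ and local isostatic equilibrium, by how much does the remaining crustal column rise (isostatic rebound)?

2.38 km

Unloading: uplift u = e ρ_c/ρ_m = 2.87 km × 2740/3300 = 2.38 km.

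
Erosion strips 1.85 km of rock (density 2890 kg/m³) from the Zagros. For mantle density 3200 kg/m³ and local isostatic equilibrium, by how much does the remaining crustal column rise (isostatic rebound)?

1.67 km

Unloading: uplift u = e ρ_c/ρ_m = 1.85 km × 2890/3200 = 1.67 km.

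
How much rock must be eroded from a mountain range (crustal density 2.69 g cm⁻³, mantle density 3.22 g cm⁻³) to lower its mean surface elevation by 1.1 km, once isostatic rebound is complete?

Net drop Δ = e − u = e − e ρ_c/ρ_m = e (ρ_m − ρ_c)/ρ_m.
e = Δ ρ_m/(ρ_m − ρ_c) = 1.1 km × 3.22/0.53 = 6.68 km.

6.68 km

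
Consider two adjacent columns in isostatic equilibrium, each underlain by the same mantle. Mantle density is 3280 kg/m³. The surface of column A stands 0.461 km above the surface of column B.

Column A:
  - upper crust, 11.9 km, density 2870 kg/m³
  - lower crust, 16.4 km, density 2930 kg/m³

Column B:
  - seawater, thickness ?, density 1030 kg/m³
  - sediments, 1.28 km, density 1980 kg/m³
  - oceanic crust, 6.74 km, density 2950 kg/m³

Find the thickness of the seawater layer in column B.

2.32 km

Take the compensation level at the base of the deeper column (depth z_c below the surface of column A) and equate Σ ρ_i t_i down to z_c; mantle fills any gap and the z_c terms cancel.
Column A: 11.9×2870 + 16.4×2930 + (z_c − 28.3)×3280
Column B: 0.461×0 + x×1030 + 1.28×1980 + 6.74×2950 + (z_c − 0.461 − 8.02 − x)×3280
The z_c×3280 term appears on both sides and cancels. Collect the known terms of each column as K = Σ(ρt)_known − 3280 × (depth of known layers): K_A = 82205 − 3280×28.3 = −10619; K_B = 22417.4 − 3280×(0.461 + 8.02) = −5400.28.
Balance: K_A = K_B − x×(3280 − 1030), so x = (K_B − K_A)/(3280 − 1030) = 5218.72/2250 = 2.32 km.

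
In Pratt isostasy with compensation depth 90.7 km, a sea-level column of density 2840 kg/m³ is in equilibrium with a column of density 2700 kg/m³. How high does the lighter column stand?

ρ_ref D = ρ (D + h) → h = D (ρ_ref − ρ)/ρ.
h = 90.7 km × (2840 − 2700)/2700 = 4.7 km.

4.7 km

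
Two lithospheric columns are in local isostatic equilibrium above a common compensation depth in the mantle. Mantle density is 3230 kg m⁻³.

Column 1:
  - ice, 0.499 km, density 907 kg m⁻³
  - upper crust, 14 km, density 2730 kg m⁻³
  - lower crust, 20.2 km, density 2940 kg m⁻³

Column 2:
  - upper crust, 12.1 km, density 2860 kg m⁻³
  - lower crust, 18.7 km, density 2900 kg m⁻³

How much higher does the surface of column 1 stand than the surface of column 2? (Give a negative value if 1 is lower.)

For any compensation level in the mantle, the mantle terms cancel and isostasy reduces to e = (Σt_1 − Σt_2) − (Σ(ρt)_1 − Σ(ρt)_2) / ρ_m.
Σt_1 = 34.699 km; Σt_2 = 30.8 km; Σ(ρt)_1 = 98060.593; Σ(ρt)_2 = 88836 (in km·kg m⁻³).
e = (34.699 − 30.8) − (98060.593 − 88836) / 3230 = 1.04 km.

1.04 km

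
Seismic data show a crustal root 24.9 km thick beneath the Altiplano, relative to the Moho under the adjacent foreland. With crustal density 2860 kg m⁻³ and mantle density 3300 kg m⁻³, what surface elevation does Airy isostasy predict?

For local isostatic compensation: ρ_c h = (ρ_m − ρ_c) r.
h = r (ρ_m − ρ_c) / ρ_c = 24.9 km × (3300 − 2860) / 2860 = 3.83 km.

3.83 km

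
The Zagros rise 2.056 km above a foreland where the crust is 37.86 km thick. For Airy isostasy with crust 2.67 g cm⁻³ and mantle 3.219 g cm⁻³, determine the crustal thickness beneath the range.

49.9 km

Root depth r = h ρ_c / (ρ_m − ρ_c) = 2.056 km × 2.67 / 0.549 = 9.999 km.
Total thickness = T + h + r = 37.86 km + 2.056 km + 9.999 km = 49.9 km.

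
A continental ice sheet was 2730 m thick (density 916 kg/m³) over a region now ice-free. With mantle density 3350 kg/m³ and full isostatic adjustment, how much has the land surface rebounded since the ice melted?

Removing the load lets mantle flow back in; uplift u satisfies ρ_ice t = ρ_m u.
u = t ρ_ice/ρ_m = 2730 m × 916/3350 = 746 m.

746 m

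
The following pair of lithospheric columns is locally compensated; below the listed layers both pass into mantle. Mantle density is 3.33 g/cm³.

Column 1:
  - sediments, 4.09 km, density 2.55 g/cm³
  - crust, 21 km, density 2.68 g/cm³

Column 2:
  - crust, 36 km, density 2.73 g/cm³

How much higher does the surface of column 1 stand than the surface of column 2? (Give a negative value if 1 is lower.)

For any compensation level in the mantle, the mantle terms cancel and isostasy reduces to e = (Σt_1 − Σt_2) − (Σ(ρt)_1 − Σ(ρt)_2) / ρ_m.
Σt_1 = 25.09 km; Σt_2 = 36 km; Σ(ρt)_1 = 66.7095; Σ(ρt)_2 = 98.28 (in km·g/cm³).
e = (25.09 − 36) − (66.7095 − 98.28) / 3.33 = −1.43 km.

−1.43 km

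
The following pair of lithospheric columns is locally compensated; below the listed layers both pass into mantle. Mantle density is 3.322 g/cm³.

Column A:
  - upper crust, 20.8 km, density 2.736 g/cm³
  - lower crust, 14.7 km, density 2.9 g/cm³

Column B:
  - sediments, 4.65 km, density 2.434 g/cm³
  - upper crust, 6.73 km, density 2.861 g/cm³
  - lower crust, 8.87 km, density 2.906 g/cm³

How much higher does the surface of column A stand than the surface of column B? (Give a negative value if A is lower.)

For any compensation level in the mantle, the mantle terms cancel and isostasy reduces to e = (Σt_A − Σt_B) − (Σ(ρt)_A − Σ(ρt)_B) / ρ_m.
Σt_A = 35.5 km; Σt_B = 20.25 km; Σ(ρt)_A = 99.5388; Σ(ρt)_B = 56.34885 (in km·g/cm³).
e = (35.5 − 20.25) − (99.5388 − 56.34885) / 3.322 = 2.25 km.

2.25 km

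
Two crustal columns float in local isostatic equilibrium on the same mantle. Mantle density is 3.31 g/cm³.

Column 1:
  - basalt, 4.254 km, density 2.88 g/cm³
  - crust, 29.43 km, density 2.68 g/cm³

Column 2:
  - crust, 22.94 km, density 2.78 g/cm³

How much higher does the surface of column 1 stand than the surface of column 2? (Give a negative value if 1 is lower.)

For any compensation level in the mantle, the mantle terms cancel and isostasy reduces to e = (Σt_1 − Σt_2) − (Σ(ρt)_1 − Σ(ρt)_2) / ρ_m.
Σt_1 = 33.684 km; Σt_2 = 22.94 km; Σ(ρt)_1 = 91.12392; Σ(ρt)_2 = 63.7732 (in km·g/cm³).
e = (33.684 − 22.94) − (91.12392 − 63.7732) / 3.31 = 2.48 km.

2.48 km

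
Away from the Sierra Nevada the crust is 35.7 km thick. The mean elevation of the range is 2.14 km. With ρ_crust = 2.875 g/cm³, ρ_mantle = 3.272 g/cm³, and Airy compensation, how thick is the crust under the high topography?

53.3 km

Root depth r = h ρ_c / (ρ_m − ρ_c) = 2.14 km × 2.875 / 0.397 = 15.5 km.
Total thickness = T + h + r = 35.7 km + 2.14 km + 15.5 km = 53.3 km.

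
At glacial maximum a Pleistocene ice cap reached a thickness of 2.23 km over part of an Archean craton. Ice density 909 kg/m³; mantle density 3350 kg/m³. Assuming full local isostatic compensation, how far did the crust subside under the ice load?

0.605 km

By Archimedes' principle applied to the lithosphere: the ice load ρ_ice t is balanced by mantle displaced below, ρ_m s.
s = t ρ_ice / ρ_m = 2.23 km × 909/3350 = 0.605 km.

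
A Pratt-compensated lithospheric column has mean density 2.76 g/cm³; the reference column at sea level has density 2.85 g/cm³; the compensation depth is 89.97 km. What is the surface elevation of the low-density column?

ρ_ref D = ρ (D + h) → h = D (ρ_ref − ρ)/ρ.
h = 89.97 km × (2.85 − 2.76)/2.76 = 2.93 km.

2.93 km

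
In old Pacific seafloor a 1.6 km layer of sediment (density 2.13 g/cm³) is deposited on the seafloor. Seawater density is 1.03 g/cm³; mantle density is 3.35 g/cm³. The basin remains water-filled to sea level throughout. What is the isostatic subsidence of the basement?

0.759 km

Submarine loading: the sediment displaces seawater, and the subsidence is in turn flooded, so s (ρ_m − ρ_w) = t (ρ_sed − ρ_w).
s = 1.6 km × (2.13 − 1.03) / (3.35 − 1.03) = 0.759 km.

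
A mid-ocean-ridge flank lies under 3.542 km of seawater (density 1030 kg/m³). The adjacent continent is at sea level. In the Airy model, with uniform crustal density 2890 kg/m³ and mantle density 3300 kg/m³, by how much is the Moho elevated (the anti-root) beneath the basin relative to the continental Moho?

By Archimedes' principle applied to the lithosphere: replacing crust with seawater at the top is compensated by replacing crust with mantle at the base: d (ρ_c − ρ_w) = a (ρ_m − ρ_c).
a = d (ρ_c − ρ_w)/(ρ_m − ρ_c) = 3.542 km × 1860/410 = 16.1 km.

16.1 km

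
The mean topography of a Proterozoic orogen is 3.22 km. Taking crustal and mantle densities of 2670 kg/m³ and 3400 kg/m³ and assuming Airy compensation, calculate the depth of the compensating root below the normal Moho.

11.8 km

In Airy isostatic equilibrium: the weight of the topography is balanced by the buoyancy of the root, ρ_c h = (ρ_m − ρ_c) r.
r = h · ρ_c / (ρ_m − ρ_c) = 3.22 km × 2670 / (3400 − 2670) = 11.8 km.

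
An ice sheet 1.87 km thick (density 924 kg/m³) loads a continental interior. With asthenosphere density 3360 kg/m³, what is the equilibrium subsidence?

In Airy isostatic equilibrium: the ice load ρ_ice t is balanced by mantle displaced below, ρ_m s.
s = t ρ_ice / ρ_m = 1.87 km × 924/3360 = 0.514 km.

0.514 km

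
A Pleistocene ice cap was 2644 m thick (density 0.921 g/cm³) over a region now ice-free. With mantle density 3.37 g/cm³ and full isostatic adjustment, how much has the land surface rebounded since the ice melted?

Removing the load lets mantle flow back in; uplift u satisfies ρ_ice t = ρ_m u.
u = t ρ_ice/ρ_m = 2644 m × 0.921/3.37 = 723 m.

723 m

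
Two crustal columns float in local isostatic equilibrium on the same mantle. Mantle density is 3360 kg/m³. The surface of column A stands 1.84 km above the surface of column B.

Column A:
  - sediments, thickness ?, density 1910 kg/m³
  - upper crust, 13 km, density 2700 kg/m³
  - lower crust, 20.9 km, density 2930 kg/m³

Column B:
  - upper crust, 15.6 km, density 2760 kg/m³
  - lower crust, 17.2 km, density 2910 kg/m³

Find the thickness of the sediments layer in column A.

3.94 km

Take the compensation level at the base of the deeper column (depth z_c below the surface of column A) and equate Σ ρ_i t_i down to z_c; mantle fills any gap and the z_c terms cancel.
Column A: x×1910 + 13×2700 + 20.9×2930 + (z_c − 33.9 − x)×3360
Column B: 1.84×0 + 15.6×2760 + 17.2×2910 + (z_c − 1.84 − 32.8)×3360
The z_c×3360 term appears on both sides and cancels. Collect the known terms of each column as K = Σ(ρt)_known − 3360 × (depth of known layers): K_A = 96337 − 3360×33.9 = −17567; K_B = 93108 − 3360×(1.84 + 32.8) = −23282.4.
Balance: K_A − x×(3360 − 1910) = K_B, so x = (K_A − K_B)/(3360 − 1910) = 5715.4/1450 = 3.94 km.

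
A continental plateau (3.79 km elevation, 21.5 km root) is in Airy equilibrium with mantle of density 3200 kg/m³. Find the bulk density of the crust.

ρ_c h = (ρ_m − ρ_c) r → ρ_c (h + r) = ρ_m r → ρ_c = ρ_m r / (h + r).
ρ_c = 3200 × 21.5 km / (3.79 km + 21.5 km) = 2720 kg/m³.

2720 kg/m³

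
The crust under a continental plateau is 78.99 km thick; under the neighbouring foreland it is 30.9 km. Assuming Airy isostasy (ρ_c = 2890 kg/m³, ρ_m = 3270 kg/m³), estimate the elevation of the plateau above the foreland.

Excess crust Δ = 78.99 km − 30.9 km = 48.09 km, split between elevation h and root r with h + r = Δ.
Airy balance ρ_c h = (ρ_m − ρ_c) r gives r = h ρ_c/(ρ_m − ρ_c), so h (1 + ρ_c/(ρ_m − ρ_c)) = Δ, i.e. h = Δ (ρ_m − ρ_c)/ρ_m.
h = 48.09 km × 380/3270 = 5.59 km.

5.59 km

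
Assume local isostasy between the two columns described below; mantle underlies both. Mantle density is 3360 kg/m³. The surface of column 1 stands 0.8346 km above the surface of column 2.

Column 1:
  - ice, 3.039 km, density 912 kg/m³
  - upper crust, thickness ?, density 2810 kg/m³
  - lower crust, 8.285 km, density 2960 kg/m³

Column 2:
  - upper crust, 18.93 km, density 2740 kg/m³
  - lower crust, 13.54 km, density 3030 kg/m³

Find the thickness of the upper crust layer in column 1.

Take the compensation level at the base of the deeper column (depth z_c below the surface of column 1) and equate Σ ρ_i t_i down to z_c; mantle fills any gap and the z_c terms cancel.
Column 1: 3.039×912 + x×2810 + 8.285×2960 + (z_c − 11.324 − x)×3360
Column 2: 0.8346×0 + 18.93×2740 + 13.54×3030 + (z_c − 0.8346 − 32.47)×3360
The z_c×3360 term appears on both sides and cancels. Collect the known terms of each column as K = Σ(ρt)_known − 3360 × (depth of known layers): K_1 = 27295.168 − 3360×11.324 = −10753.472; K_2 = 92894.4 − 3360×(0.8346 + 32.47) = −19009.056.
Balance: K_1 − x×(3360 − 2810) = K_2, so x = (K_1 − K_2)/(3360 − 2810) = 8255.58/550 = 15 km.

15 km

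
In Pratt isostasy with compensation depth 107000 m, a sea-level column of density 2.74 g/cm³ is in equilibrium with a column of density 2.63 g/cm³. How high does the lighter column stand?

ρ_ref D = ρ (D + h) → h = D (ρ_ref − ρ)/ρ.
h = 107000 m × (2.74 − 2.63)/2.63 = 4480 m.

4480 m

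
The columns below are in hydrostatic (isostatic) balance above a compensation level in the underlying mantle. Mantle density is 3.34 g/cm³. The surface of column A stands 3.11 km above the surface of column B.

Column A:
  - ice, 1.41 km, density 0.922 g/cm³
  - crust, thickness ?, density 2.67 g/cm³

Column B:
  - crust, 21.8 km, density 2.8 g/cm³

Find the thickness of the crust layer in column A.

Take the compensation level at the base of the deeper column (depth z_c below the surface of column A) and equate Σ ρ_i t_i down to z_c; mantle fills any gap and the z_c terms cancel.
Column A: 1.41×0.922 + x×2.67 + (z_c − 1.41 − x)×3.34
Column B: 3.11×0 + 21.8×2.8 + (z_c − 3.11 − 21.8)×3.34
The z_c×3.34 term appears on both sides and cancels. Collect the known terms of each column as K = Σ(ρt)_known − 3.34 × (depth of known layers): K_A = 1.30002 − 3.34×1.41 = −3.40938; K_B = 61.04 − 3.34×(3.11 + 21.8) = −22.1594.
Balance: K_A − x×(3.34 − 2.67) = K_B, so x = (K_A − K_B)/(3.34 − 2.67) = 18.75/0.67 = 28 km.

28 km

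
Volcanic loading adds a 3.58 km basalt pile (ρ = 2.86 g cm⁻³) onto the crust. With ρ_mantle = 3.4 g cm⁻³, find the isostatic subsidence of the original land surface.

Subaerial loading: s = t ρ_load / ρ_m.
s = 3.58 km × 2.86/3.4 = 3.01 km.

3.01 km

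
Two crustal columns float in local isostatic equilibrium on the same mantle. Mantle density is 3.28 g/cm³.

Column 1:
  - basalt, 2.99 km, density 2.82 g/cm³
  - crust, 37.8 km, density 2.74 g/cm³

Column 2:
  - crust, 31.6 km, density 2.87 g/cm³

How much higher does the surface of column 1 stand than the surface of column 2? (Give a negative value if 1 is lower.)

For any compensation level in the mantle, the mantle terms cancel and isostasy reduces to e = (Σt_1 − Σt_2) − (Σ(ρt)_1 − Σ(ρt)_2) / ρ_m.
Σt_1 = 40.79 km; Σt_2 = 31.6 km; Σ(ρt)_1 = 112.0038; Σ(ρt)_2 = 90.692 (in km·g/cm³).
e = (40.79 − 31.6) − (112.0038 − 90.692) / 3.28 = 2.69 km.

2.69 km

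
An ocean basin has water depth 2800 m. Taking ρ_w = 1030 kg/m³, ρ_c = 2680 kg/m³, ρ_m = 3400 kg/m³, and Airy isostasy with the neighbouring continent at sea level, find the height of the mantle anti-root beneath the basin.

Isostatic balance requires: replacing crust with seawater at the top is compensated by replacing crust with mantle at the base: d (ρ_c − ρ_w) = a (ρ_m − ρ_c).
a = d (ρ_c − ρ_w)/(ρ_m − ρ_c) = 2800 m × 1650/720 = 6420 m.

6420 m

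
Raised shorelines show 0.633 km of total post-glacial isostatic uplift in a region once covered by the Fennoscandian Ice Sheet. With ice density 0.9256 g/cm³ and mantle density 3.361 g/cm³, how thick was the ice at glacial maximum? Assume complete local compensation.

2.3 km

u = t ρ_ice/ρ_m → t = u ρ_m/ρ_ice = 0.633 km × 3.361/0.9256 = 2.3 km.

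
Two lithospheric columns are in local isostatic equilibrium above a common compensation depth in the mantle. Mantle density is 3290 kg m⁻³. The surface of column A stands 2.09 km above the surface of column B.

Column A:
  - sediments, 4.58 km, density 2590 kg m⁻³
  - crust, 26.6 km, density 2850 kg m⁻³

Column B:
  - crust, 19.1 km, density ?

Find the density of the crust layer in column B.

2870 kg m⁻³

Take the compensation level at the base of the deeper column (depth z_c below the surface of column A) and equate Σ ρ_i t_i down to z_c; mantle fills any gap and the z_c terms cancel.
Column A: 4.58×2590 + 26.6×2850 + (z_c − 31.18)×3290
Column B: 2.09×0 + 19.1×ρ + (z_c − 2.09 − 19.1)×3290
The z_c×3290 term appears on both sides and cancels. Collect the known terms of each column as K = Σ(ρt)_known − 3290 × (depth of known layers): K_A = 87672.2 − 3290×31.18 = −14910; K_B = 0 − 3290×(2.09 + 19.1) = −69715.1.
Balance: K_A = K_B + 19.1×ρ, so ρ = (K_A − K_B)/19.1 = 54805.1/19.1 = 2870 kg m⁻³.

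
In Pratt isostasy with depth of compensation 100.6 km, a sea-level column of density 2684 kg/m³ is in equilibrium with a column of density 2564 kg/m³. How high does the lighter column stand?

4.71 km

ρ_ref D = ρ (D + h) → h = D (ρ_ref − ρ)/ρ.
h = 100.6 km × (2684 − 2564)/2564 = 4.71 km.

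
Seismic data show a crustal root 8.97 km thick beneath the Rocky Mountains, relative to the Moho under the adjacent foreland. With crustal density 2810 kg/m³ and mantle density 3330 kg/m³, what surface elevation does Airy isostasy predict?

1.66 km

Equating mass per unit area of the two columns: ρ_c h = (ρ_m − ρ_c) r.
h = r (ρ_m − ρ_c) / ρ_c = 8.97 km × (3330 − 2810) / 2810 = 1.66 km.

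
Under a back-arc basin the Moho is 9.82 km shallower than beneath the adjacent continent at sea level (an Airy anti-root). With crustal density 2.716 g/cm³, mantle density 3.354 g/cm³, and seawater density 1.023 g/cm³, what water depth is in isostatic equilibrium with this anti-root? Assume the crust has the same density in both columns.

Replacing a thickness d of crust by seawater at the top must be balanced by replacing crust with mantle at the base: d (ρ_c − ρ_w) = a (ρ_m − ρ_c).
d = a (ρ_m − ρ_c)/(ρ_c − ρ_w) = 9.82 km × 0.638/1.693 = 3.7 km.

3.7 km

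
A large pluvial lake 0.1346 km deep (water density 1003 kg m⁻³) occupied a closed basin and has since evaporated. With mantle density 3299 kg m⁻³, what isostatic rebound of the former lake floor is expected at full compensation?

0.0409 km

u = d ρ_w/ρ_m = 0.1346 km × 1003/3299 = 0.0409 km.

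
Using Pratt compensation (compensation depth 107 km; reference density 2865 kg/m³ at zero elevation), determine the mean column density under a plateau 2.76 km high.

Pratt balance: ρ_ref D = ρ (D + h).
ρ = ρ_ref D/(D + h) = 2865 × 107 km/(107 km + 2.76 km) = 2790 kg/m³.

2790 kg/m³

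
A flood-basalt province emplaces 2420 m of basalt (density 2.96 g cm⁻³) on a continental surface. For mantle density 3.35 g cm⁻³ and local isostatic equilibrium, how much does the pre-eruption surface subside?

2140 m

Subaerial loading: s = t ρ_load / ρ_m.
s = 2420 m × 2.96/3.35 = 2140 m.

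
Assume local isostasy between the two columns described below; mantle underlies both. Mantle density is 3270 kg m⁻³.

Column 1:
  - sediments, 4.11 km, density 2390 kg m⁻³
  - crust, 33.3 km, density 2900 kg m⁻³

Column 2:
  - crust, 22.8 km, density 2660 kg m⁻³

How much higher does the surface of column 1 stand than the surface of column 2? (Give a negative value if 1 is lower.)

0.621 km

For any compensation level in the mantle, the mantle terms cancel and isostasy reduces to e = (Σt_1 − Σt_2) − (Σ(ρt)_1 − Σ(ρt)_2) / ρ_m.
Σt_1 = 37.41 km; Σt_2 = 22.8 km; Σ(ρt)_1 = 106392.9; Σ(ρt)_2 = 60648 (in km·kg m⁻³).
e = (37.41 − 22.8) − (106392.9 − 60648) / 3270 = 0.621 km.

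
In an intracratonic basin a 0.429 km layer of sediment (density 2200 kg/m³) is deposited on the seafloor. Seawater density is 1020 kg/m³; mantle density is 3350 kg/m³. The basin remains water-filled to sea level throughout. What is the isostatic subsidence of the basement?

0.217 km

Submarine loading: the sediment displaces seawater, and the subsidence is in turn flooded, so s (ρ_m − ρ_w) = t (ρ_sed − ρ_w).
s = 0.429 km × (2200 − 1020) / (3350 − 1020) = 0.217 km.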